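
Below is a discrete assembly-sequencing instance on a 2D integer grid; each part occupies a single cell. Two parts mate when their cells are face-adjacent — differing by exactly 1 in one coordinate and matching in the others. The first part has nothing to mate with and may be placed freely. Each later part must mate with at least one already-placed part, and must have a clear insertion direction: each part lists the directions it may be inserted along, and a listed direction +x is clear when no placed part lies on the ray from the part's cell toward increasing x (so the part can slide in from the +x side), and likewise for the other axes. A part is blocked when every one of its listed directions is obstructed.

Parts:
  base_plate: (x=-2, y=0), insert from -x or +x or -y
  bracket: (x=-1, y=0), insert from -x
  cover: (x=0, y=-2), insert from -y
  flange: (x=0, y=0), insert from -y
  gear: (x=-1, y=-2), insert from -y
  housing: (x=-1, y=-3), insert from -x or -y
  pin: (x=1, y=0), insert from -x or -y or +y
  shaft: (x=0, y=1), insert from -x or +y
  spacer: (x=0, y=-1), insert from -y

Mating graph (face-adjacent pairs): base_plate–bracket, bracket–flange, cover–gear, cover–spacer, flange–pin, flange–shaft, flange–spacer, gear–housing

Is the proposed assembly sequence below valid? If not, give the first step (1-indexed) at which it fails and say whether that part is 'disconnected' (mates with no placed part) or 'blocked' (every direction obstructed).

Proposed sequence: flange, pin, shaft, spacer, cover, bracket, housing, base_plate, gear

Invalid at step 7 (disconnected)

1. flange@(0, 0) [-y clear] — {flange}
2. pin@(1, 0) [-y clear] — {flange, pin}
3. shaft@(0, 1) [-x clear] — {flange, pin, shaft}
4. spacer@(0, -1) [-y clear] — {flange, pin, shaft, spacer}
5. cover@(0, -2) [-y clear] — {cover, flange, pin, shaft, spacer}
6. bracket@(-1, 0) [-x clear] — {bracket, cover, flange, pin, shaft, spacer}
7. housing@(-1, -3) — no placed neighbour ⇒ disconnected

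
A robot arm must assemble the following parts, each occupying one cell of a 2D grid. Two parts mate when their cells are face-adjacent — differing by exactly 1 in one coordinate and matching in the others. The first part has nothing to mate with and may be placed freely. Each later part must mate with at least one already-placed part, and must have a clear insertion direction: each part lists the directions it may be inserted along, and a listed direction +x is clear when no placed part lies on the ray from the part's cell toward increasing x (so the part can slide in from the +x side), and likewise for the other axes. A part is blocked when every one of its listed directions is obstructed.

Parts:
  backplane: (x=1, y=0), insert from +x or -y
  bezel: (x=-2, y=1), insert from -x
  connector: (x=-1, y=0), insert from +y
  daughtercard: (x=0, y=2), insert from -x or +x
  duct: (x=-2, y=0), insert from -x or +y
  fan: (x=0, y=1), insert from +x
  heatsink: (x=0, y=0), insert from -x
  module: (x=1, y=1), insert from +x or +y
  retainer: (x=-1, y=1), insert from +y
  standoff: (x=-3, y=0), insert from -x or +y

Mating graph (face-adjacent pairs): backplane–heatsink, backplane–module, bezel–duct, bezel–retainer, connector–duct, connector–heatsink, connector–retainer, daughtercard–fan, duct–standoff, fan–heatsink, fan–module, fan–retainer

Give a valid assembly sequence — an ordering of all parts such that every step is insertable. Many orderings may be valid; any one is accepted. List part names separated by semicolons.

1. backplane@(1, 0) [+x clear] — {backplane}
2. heatsink@(0, 0) [-x clear] — {backplane, heatsink}
3. connector@(-1, 0) [+y clear] — {backplane, connector, heatsink}
4. fan@(0, 1) [+x clear] — {backplane, connector, fan, heatsink}
5. daughtercard@(0, 2) [-x clear] — {backplane, connector, daughtercard, fan, heatsink}
6. module@(1, 1) [+x clear] — {backplane, connector, daughtercard, fan, heatsink, module}
7. duct@(-2, 0) [-x clear] — {backplane, connector, daughtercard, duct, fan, heatsink, module}
8. standoff@(-3, 0) [-x clear] — {backplane, connector, daughtercard, duct, fan, heatsink, module, standoff}
9. bezel@(-2, 1) [-x clear] — {backplane, bezel, connector, daughtercard, duct, fan, heatsink, module, standoff}
10. retainer@(-1, 1) [+y clear] — {backplane, bezel, connector, daughtercard, duct, fan, heatsink, module, retainer, standoff}

backplane; heatsink; connector; fan; daughtercard; module; duct; standoff; bezel; retainer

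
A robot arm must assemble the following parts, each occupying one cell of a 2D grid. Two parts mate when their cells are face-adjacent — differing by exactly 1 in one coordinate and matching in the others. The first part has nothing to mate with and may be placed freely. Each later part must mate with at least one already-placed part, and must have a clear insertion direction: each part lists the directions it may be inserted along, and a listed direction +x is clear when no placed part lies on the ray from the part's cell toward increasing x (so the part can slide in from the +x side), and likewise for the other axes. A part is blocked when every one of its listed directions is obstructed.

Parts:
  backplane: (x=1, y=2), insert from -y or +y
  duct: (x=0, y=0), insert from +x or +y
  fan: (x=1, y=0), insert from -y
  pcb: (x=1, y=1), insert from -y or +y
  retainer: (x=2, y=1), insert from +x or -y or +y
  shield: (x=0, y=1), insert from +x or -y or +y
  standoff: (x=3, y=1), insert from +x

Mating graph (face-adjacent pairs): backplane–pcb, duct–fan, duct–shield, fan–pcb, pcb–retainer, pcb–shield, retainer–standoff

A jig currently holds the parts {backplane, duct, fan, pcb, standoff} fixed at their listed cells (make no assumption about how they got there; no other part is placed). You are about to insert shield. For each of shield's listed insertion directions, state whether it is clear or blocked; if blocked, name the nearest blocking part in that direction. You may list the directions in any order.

+x: nearest on ray is pcb@(1, 1) ⇒ blocked
-y: nearest on ray is duct@(0, 0) ⇒ blocked
+y: ray from shield(0, 1) has no placed part ⇒ clear

+x: blocked by pcb; +y: clear; -y: blocked by duct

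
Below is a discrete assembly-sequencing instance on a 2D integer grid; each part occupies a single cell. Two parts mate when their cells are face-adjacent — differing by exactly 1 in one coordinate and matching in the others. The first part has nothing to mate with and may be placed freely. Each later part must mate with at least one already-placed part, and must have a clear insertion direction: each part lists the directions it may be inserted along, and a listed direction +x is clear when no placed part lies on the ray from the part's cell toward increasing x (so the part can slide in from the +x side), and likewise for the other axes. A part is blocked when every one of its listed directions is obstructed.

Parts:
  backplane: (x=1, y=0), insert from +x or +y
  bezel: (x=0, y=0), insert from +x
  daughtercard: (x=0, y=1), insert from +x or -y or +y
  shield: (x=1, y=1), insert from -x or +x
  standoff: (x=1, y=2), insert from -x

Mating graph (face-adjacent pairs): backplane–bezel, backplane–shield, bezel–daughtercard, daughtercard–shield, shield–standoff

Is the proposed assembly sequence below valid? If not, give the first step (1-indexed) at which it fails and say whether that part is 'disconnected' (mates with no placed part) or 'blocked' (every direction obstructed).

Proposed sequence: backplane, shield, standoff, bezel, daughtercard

Invalid at step 4 (blocked)

1. backplane@(1, 0) [+x clear] — {backplane}
2. shield@(1, 1) [-x clear] — {backplane, shield}
3. standoff@(1, 2) [-x clear] — {backplane, shield, standoff}
4. bezel@(0, 0) — +x all obstructed ⇒ blocked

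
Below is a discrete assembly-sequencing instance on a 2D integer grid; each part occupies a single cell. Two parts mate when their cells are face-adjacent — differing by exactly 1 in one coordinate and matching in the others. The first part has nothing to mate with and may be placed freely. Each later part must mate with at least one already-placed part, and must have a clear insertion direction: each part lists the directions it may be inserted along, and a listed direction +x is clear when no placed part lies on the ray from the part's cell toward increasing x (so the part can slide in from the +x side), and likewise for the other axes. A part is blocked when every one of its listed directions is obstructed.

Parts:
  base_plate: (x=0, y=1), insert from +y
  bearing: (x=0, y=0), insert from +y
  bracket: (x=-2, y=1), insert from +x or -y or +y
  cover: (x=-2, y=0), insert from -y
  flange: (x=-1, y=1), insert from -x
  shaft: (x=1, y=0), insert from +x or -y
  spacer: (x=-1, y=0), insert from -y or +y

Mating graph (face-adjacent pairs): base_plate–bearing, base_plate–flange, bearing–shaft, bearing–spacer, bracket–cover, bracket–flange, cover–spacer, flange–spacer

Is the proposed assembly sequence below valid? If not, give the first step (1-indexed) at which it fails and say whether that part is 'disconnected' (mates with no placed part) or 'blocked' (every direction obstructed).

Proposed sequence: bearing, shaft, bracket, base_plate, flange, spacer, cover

1. bearing@(0, 0) [+y clear] — {bearing}
2. shaft@(1, 0) [+x clear] — {bearing, shaft}
3. bracket@(-2, 1) — no placed neighbour ⇒ disconnected

Invalid at step 3 (disconnected)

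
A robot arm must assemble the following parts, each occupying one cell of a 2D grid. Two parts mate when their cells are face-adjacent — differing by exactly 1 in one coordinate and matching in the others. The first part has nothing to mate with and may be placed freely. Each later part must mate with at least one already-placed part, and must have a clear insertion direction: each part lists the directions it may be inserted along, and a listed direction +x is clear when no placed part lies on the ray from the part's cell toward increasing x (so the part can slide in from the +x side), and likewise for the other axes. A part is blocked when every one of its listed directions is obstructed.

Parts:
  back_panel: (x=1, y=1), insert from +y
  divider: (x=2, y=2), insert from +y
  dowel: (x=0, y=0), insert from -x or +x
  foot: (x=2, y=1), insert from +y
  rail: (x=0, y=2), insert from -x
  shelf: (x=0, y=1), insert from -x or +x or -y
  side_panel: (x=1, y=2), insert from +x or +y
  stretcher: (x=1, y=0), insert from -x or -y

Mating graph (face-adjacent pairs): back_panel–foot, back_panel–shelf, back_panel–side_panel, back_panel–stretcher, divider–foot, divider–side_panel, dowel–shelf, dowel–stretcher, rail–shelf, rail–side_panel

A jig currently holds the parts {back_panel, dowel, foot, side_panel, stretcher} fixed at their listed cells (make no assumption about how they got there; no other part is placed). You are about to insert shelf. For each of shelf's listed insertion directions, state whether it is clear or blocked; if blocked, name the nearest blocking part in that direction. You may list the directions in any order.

+x: blocked by back_panel; -x: clear; -y: blocked by dowel

-x: ray from shelf(0, 1) has no placed part ⇒ clear
+x: nearest on ray is back_panel@(1, 1) ⇒ blocked
-y: nearest on ray is dowel@(0, 0) ⇒ blocked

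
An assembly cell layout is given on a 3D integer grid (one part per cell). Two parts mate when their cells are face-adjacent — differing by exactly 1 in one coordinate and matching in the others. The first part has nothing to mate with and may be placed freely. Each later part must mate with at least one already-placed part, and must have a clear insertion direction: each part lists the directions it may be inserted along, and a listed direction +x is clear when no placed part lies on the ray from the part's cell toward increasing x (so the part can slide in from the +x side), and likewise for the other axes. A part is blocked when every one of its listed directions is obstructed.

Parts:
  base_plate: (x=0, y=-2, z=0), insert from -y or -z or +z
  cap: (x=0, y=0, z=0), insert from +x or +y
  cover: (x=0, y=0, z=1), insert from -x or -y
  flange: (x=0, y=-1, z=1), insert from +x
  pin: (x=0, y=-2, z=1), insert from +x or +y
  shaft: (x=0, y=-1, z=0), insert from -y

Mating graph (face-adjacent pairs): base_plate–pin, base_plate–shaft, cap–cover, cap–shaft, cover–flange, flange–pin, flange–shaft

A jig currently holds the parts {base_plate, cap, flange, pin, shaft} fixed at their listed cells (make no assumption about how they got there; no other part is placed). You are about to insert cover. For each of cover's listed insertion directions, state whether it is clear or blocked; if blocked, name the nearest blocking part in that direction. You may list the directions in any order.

-x: clear; -y: blocked by flange

-x: ray from cover(0, 0, 1) has no placed part ⇒ clear
-y: nearest on ray is flange@(0, -1, 1) ⇒ blocked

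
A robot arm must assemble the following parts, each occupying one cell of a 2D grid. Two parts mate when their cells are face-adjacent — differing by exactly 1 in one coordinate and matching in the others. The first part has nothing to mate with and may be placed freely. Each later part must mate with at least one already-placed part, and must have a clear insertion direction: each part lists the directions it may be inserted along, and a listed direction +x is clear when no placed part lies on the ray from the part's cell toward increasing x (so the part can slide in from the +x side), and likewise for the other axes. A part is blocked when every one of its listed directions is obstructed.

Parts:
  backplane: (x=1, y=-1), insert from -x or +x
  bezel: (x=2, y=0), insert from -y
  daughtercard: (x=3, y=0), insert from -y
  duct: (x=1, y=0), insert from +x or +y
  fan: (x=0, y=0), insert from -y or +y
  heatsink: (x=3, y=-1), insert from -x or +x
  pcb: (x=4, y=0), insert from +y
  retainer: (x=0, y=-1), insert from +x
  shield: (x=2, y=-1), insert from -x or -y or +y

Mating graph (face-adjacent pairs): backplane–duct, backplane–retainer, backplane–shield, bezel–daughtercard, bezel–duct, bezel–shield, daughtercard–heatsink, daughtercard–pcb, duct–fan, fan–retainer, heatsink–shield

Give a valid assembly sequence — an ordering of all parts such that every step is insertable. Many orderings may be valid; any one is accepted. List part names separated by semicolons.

pcb; daughtercard; bezel; duct; fan; retainer; backplane; heatsink; shield

1. pcb@(4, 0) [+y clear] — {pcb}
2. daughtercard@(3, 0) [-y clear] — {daughtercard, pcb}
3. bezel@(2, 0) [-y clear] — {bezel, daughtercard, pcb}
4. duct@(1, 0) [+y clear] — {bezel, daughtercard, duct, pcb}
5. fan@(0, 0) [-y clear] — {bezel, daughtercard, duct, fan, pcb}
6. retainer@(0, -1) [+x clear] — {bezel, daughtercard, duct, fan, pcb, retainer}
7. backplane@(1, -1) [+x clear] — {backplane, bezel, daughtercard, duct, fan, pcb, retainer}
8. heatsink@(3, -1) [+x clear] — {backplane, bezel, daughtercard, duct, fan, heatsink, pcb, retainer}
9. shield@(2, -1) [-y clear] — {backplane, bezel, daughtercard, duct, fan, heatsink, pcb, retainer, shield}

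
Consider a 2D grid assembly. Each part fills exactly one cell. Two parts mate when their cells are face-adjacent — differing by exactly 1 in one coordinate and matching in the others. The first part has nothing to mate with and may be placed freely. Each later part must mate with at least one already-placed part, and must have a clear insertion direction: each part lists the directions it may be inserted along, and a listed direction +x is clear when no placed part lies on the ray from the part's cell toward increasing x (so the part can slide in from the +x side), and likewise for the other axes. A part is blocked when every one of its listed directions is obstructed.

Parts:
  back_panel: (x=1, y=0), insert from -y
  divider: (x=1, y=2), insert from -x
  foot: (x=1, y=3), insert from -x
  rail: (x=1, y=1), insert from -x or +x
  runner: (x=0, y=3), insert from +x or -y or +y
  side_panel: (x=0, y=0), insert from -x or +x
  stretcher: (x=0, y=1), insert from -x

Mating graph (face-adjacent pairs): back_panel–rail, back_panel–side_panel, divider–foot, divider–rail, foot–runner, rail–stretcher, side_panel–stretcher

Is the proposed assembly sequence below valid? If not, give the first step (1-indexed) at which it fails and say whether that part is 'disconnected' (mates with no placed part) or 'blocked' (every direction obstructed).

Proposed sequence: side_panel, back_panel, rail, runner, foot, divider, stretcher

1. side_panel@(0, 0) [-x clear] — {side_panel}
2. back_panel@(1, 0) [-y clear] — {back_panel, side_panel}
3. rail@(1, 1) [-x clear] — {back_panel, rail, side_panel}
4. runner@(0, 3) — no placed neighbour ⇒ disconnected

Invalid at step 4 (disconnected)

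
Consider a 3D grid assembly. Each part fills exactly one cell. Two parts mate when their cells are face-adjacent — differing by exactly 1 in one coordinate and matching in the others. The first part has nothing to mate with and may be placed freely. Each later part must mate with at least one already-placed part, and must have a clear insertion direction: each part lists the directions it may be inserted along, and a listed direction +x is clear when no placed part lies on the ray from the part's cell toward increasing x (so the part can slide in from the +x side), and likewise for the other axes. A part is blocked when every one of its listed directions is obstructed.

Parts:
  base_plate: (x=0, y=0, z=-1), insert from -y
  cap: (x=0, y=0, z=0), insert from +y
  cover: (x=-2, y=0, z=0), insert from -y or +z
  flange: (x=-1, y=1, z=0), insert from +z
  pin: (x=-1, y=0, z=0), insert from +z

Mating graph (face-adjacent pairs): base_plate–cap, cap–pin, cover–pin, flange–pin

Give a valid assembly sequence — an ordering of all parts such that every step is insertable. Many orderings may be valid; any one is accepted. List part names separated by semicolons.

1. pin@(-1, 0, 0) [+z clear] — {pin}
2. cap@(0, 0, 0) [+y clear] — {cap, pin}
3. cover@(-2, 0, 0) [-y clear] — {cap, cover, pin}
4. flange@(-1, 1, 0) [+z clear] — {cap, cover, flange, pin}
5. base_plate@(0, 0, -1) [-y clear] — {base_plate, cap, cover, flange, pin}

pin; cap; cover; flange; base_plate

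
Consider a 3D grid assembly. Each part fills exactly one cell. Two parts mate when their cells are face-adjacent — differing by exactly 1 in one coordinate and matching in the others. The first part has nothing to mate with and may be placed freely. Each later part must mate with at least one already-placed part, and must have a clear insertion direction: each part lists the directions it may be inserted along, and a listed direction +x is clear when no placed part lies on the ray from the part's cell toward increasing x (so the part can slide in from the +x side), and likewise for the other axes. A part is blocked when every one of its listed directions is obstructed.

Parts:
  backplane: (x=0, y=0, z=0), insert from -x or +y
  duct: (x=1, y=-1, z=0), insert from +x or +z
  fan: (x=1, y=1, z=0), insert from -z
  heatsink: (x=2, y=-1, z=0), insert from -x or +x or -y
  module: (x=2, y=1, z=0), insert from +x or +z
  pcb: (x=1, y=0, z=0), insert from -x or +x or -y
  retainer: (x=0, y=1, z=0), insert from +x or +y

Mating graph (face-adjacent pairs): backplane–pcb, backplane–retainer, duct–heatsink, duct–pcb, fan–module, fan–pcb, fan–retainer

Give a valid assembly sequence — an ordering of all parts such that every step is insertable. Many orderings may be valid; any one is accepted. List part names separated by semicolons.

1. retainer@(0, 1, 0) [+x clear] — {retainer}
2. fan@(1, 1, 0) [-z clear] — {fan, retainer}
3. pcb@(1, 0, 0) [-x clear] — {fan, pcb, retainer}
4. backplane@(0, 0, 0) [-x clear] — {backplane, fan, pcb, retainer}
5. module@(2, 1, 0) [+x clear] — {backplane, fan, module, pcb, retainer}
6. duct@(1, -1, 0) [+x clear] — {backplane, duct, fan, module, pcb, retainer}
7. heatsink@(2, -1, 0) [+x clear] — {backplane, duct, fan, heatsink, module, pcb, retainer}

retainer; fan; pcb; backplane; module; duct; heatsink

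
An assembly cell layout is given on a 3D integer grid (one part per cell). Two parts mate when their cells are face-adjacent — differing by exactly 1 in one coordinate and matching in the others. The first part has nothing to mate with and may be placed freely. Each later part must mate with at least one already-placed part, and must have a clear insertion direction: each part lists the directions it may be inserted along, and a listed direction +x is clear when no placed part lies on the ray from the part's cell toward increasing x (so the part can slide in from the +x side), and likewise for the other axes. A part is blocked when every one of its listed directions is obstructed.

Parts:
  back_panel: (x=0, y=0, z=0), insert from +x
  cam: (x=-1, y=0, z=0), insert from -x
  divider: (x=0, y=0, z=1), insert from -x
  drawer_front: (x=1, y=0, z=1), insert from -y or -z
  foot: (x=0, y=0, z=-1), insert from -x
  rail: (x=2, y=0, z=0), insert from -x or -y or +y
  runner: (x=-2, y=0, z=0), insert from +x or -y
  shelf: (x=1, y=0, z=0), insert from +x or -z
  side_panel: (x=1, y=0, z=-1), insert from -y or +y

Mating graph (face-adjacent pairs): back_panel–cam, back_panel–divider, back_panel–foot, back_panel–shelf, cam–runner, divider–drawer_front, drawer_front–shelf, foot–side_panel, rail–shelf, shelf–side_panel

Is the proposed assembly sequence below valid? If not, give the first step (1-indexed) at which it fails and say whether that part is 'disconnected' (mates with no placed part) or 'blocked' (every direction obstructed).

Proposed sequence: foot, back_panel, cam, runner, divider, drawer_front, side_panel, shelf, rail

Valid

1. foot@(0, 0, -1) [-x clear] — {foot}
2. back_panel@(0, 0, 0) [+x clear] — {back_panel, foot}
3. cam@(-1, 0, 0) [-x clear] — {back_panel, cam, foot}
4. runner@(-2, 0, 0) [-y clear] — {back_panel, cam, foot, runner}
5. divider@(0, 0, 1) [-x clear] — {back_panel, cam, divider, foot, runner}
6. drawer_front@(1, 0, 1) [-y clear] — {back_panel, cam, divider, drawer_front, foot, runner}
7. side_panel@(1, 0, -1) [-y clear] — {back_panel, cam, divider, drawer_front, foot, runner, side_panel}
8. shelf@(1, 0, 0) [+x clear] — {back_panel, cam, divider, drawer_front, foot, runner, shelf, side_panel}
9. rail@(2, 0, 0) [-y clear] — {back_panel, cam, divider, drawer_front, foot, rail, runner, shelf, side_panel}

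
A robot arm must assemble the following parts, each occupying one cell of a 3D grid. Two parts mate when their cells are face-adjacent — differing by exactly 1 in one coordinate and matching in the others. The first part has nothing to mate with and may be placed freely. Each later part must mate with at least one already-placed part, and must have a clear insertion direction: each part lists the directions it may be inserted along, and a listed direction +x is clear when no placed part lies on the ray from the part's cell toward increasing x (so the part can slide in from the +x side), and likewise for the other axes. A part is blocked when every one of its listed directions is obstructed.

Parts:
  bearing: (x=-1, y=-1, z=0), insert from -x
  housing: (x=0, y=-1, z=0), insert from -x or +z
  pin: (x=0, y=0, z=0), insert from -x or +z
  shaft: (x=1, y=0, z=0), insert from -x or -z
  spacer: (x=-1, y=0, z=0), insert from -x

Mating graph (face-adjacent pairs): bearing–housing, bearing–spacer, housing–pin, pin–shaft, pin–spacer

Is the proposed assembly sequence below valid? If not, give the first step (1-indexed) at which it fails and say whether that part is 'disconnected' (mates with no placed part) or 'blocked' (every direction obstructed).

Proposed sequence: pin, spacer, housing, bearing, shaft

1. pin@(0, 0, 0) [-x clear] — {pin}
2. spacer@(-1, 0, 0) [-x clear] — {pin, spacer}
3. housing@(0, -1, 0) [-x clear] — {housing, pin, spacer}
4. bearing@(-1, -1, 0) [-x clear] — {bearing, housing, pin, spacer}
5. shaft@(1, 0, 0) [-z clear] — {bearing, housing, pin, shaft, spacer}

Valid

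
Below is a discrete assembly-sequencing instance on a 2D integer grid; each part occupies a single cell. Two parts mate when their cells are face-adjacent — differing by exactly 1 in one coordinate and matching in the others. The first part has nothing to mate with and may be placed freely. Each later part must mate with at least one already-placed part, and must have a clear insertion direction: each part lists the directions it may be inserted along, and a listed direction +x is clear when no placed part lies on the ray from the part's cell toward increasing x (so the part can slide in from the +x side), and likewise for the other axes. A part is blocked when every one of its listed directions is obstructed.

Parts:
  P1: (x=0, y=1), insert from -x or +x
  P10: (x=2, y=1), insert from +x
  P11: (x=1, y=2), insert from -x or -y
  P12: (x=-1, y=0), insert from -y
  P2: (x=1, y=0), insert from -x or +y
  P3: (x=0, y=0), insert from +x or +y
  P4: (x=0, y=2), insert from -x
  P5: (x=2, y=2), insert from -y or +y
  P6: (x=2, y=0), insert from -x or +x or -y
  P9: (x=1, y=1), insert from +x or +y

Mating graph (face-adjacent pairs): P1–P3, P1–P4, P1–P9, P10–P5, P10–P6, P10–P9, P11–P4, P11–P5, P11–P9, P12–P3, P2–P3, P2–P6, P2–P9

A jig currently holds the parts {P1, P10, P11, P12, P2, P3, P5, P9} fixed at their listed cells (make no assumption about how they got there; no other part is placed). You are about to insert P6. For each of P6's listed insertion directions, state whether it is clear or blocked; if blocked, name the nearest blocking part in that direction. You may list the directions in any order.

+x: clear; -x: blocked by P2; -y: clear

-x: nearest on ray is P2@(1, 0) ⇒ blocked
+x: ray from P6(2, 0) has no placed part ⇒ clear
-y: ray from P6(2, 0) has no placed part ⇒ clear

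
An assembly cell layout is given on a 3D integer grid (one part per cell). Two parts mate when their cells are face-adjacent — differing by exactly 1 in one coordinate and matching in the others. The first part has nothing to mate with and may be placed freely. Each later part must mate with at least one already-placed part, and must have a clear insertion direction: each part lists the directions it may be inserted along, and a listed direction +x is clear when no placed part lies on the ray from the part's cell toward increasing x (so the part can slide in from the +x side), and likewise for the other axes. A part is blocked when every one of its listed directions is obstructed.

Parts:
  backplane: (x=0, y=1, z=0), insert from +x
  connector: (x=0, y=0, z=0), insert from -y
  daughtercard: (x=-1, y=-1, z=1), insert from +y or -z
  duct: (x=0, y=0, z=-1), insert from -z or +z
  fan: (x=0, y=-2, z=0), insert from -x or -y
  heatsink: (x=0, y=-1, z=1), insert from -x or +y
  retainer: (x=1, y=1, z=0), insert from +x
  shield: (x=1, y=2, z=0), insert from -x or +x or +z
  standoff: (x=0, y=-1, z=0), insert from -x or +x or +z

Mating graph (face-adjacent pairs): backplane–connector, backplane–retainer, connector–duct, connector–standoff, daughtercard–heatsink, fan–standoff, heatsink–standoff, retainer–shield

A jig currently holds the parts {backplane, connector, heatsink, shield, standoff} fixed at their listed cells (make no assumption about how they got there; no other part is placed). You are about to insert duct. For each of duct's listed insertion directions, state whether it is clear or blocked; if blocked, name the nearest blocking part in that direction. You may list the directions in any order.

-z: ray from duct(0, 0, -1) has no placed part ⇒ clear
+z: nearest on ray is connector@(0, 0, 0) ⇒ blocked

+z: blocked by connector; -z: clear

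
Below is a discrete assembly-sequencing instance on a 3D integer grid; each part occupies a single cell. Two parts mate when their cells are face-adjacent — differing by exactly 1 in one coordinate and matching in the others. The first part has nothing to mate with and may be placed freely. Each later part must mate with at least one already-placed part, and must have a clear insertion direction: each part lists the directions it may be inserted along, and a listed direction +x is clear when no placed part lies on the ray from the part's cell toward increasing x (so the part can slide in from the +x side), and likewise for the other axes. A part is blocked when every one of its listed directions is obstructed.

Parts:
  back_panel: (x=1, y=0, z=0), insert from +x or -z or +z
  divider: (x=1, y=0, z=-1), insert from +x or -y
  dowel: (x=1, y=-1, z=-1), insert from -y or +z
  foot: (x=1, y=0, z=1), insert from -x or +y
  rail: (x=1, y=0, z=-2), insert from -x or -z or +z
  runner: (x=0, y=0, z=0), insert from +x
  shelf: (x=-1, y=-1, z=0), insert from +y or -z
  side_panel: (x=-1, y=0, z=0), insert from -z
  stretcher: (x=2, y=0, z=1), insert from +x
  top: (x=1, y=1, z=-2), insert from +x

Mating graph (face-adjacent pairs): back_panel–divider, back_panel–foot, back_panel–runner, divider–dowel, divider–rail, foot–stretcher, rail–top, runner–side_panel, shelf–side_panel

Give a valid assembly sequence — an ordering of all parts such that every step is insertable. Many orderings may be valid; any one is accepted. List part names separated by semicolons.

1. runner@(0, 0, 0) [+x clear] — {runner}
2. side_panel@(-1, 0, 0) [-z clear] — {runner, side_panel}
3. shelf@(-1, -1, 0) [-z clear] — {runner, shelf, side_panel}
4. back_panel@(1, 0, 0) [+x clear] — {back_panel, runner, shelf, side_panel}
5. divider@(1, 0, -1) [+x clear] — {back_panel, divider, runner, shelf, side_panel}
6. dowel@(1, -1, -1) [-y clear] — {back_panel, divider, dowel, runner, shelf, side_panel}
7. foot@(1, 0, 1) [-x clear] — {back_panel, divider, dowel, foot, runner, shelf, side_panel}
8. stretcher@(2, 0, 1) [+x clear] — {back_panel, divider, dowel, foot, runner, shelf, side_panel, stretcher}
9. rail@(1, 0, -2) [-x clear] — {back_panel, divider, dowel, foot, rail, runner, shelf, side_panel, stretcher}
10. top@(1, 1, -2) [+x clear] — {back_panel, divider, dowel, foot, rail, runner, shelf, side_panel, stretcher, top}

runner; side_panel; shelf; back_panel; divider; dowel; foot; stretcher; rail; top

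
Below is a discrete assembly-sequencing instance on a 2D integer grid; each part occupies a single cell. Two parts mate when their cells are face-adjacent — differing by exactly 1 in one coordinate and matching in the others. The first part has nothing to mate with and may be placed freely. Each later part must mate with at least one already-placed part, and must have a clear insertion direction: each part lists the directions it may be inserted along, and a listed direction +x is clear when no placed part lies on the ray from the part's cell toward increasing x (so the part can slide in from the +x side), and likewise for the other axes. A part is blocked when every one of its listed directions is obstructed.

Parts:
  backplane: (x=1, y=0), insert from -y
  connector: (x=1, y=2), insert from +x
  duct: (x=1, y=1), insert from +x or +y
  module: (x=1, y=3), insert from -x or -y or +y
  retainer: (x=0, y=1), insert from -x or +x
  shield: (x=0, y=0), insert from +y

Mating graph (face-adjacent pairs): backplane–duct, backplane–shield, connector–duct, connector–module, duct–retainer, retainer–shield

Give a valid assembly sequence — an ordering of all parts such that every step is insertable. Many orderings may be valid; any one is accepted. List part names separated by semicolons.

1. shield@(0, 0) [+y clear] — {shield}
2. retainer@(0, 1) [-x clear] — {retainer, shield}
3. backplane@(1, 0) [-y clear] — {backplane, retainer, shield}
4. duct@(1, 1) [+x clear] — {backplane, duct, retainer, shield}
5. connector@(1, 2) [+x clear] — {backplane, connector, duct, retainer, shield}
6. module@(1, 3) [-x clear] — {backplane, connector, duct, module, retainer, shield}

shield; retainer; backplane; duct; connector; module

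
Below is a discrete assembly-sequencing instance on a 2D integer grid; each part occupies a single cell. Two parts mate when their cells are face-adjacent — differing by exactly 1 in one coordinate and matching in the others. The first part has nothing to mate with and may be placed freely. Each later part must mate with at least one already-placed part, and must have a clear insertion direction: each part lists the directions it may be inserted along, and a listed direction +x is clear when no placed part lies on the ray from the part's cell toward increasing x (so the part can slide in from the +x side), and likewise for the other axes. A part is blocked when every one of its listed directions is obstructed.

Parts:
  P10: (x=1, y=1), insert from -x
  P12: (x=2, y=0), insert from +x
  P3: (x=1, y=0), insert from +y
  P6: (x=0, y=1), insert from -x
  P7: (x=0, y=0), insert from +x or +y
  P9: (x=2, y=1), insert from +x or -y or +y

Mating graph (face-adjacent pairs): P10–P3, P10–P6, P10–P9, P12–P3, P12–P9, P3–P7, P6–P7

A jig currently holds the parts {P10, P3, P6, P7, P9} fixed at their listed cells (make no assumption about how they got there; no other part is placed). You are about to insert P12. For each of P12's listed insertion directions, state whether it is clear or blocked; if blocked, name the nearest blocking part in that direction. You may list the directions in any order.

+x: ray from P12(2, 0) has no placed part ⇒ clear

+x: clear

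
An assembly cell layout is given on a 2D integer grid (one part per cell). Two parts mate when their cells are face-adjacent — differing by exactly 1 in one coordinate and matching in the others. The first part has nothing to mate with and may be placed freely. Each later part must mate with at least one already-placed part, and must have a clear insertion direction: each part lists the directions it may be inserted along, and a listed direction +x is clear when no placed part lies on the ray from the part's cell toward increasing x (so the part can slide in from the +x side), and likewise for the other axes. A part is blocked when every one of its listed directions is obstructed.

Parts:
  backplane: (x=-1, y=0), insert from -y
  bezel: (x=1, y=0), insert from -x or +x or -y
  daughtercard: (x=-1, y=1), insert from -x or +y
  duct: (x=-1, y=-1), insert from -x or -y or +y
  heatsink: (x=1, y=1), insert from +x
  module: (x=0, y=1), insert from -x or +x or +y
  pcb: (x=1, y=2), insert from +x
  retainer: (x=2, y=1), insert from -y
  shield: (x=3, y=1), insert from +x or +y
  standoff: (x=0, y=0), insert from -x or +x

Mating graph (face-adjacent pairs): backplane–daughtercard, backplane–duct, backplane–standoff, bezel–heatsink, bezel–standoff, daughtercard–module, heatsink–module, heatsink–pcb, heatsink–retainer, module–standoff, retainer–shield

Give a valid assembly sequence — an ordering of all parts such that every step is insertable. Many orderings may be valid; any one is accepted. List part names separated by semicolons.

1. daughtercard@(-1, 1) [-x clear] — {daughtercard}
2. module@(0, 1) [+x clear] — {daughtercard, module}
3. standoff@(0, 0) [-x clear] — {daughtercard, module, standoff}
4. bezel@(1, 0) [+x clear] — {bezel, daughtercard, module, standoff}
5. heatsink@(1, 1) [+x clear] — {bezel, daughtercard, heatsink, module, standoff}
6. pcb@(1, 2) [+x clear] — {bezel, daughtercard, heatsink, module, pcb, standoff}
7. retainer@(2, 1) [-y clear] — {bezel, daughtercard, heatsink, module, pcb, retainer, standoff}
8. shield@(3, 1) [+x clear] — {bezel, daughtercard, heatsink, module, pcb, retainer, shield, standoff}
9. backplane@(-1, 0) [-y clear] — {backplane, bezel, daughtercard, heatsink, module, pcb, retainer, shield, standoff}
10. duct@(-1, -1) [-x clear] — {backplane, bezel, daughtercard, duct, heatsink, module, pcb, retainer, shield, standoff}

daughtercard; module; standoff; bezel; heatsink; pcb; retainer; shield; backplane; duct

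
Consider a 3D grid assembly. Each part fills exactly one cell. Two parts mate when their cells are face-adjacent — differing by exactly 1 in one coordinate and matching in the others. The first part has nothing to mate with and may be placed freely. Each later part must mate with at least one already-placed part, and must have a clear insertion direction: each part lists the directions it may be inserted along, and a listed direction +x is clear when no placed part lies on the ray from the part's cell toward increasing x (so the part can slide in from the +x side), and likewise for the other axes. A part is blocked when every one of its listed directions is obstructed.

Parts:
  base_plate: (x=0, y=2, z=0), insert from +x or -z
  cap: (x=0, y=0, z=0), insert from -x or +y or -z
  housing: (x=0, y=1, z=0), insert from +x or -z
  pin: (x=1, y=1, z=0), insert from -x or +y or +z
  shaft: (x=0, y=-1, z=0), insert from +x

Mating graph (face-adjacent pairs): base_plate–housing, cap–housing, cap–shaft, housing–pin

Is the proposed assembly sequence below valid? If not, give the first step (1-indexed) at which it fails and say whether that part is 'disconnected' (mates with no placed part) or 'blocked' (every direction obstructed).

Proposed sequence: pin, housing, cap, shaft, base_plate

1. pin@(1, 1, 0) [-x clear] — {pin}
2. housing@(0, 1, 0) [-z clear] — {housing, pin}
3. cap@(0, 0, 0) [-x clear] — {cap, housing, pin}
4. shaft@(0, -1, 0) [+x clear] — {cap, housing, pin, shaft}
5. base_plate@(0, 2, 0) [+x clear] — {base_plate, cap, housing, pin, shaft}

Valid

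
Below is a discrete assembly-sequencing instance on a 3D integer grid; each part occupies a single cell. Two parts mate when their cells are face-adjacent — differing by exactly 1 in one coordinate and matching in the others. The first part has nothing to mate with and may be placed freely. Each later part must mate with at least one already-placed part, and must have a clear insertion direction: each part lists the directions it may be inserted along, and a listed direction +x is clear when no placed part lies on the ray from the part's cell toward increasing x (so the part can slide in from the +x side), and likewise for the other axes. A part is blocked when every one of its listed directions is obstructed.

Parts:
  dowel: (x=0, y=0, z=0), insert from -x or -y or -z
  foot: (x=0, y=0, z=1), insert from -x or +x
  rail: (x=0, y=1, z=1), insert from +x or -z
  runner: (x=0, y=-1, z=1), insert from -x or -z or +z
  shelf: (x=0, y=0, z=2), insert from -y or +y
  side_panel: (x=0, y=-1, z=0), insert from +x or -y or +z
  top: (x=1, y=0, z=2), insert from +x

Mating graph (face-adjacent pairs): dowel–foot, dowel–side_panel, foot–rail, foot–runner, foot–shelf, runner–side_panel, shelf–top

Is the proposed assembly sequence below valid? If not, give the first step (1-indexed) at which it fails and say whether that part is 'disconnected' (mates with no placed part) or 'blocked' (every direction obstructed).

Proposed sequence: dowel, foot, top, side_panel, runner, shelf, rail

Invalid at step 3 (disconnected)

1. dowel@(0, 0, 0) [-x clear] — {dowel}
2. foot@(0, 0, 1) [-x clear] — {dowel, foot}
3. top@(1, 0, 2) — no placed neighbour ⇒ disconnected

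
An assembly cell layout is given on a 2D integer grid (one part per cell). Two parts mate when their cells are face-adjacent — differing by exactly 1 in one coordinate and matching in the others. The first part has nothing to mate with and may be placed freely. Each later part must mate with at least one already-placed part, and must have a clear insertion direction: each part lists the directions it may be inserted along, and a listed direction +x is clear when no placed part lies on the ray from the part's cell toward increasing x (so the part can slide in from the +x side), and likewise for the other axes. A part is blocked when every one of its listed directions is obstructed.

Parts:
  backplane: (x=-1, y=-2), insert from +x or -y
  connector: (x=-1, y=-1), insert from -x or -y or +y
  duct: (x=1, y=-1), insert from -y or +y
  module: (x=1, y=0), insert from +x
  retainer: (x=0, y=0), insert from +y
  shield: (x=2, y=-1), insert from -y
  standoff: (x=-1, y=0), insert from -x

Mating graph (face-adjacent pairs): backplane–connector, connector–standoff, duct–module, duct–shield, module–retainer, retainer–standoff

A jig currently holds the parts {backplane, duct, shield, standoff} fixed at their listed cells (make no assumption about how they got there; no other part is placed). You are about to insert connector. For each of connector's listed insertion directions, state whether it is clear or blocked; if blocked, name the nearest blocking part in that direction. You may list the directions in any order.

-x: ray from connector(-1, -1) has no placed part ⇒ clear
-y: nearest on ray is backplane@(-1, -2) ⇒ blocked
+y: nearest on ray is standoff@(-1, 0) ⇒ blocked

+y: blocked by standoff; -x: clear; -y: blocked by backplane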